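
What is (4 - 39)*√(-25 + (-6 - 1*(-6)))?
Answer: -175*I ≈ -175.0*I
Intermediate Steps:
(4 - 39)*√(-25 + (-6 - 1*(-6))) = -35*√(-25 + (-6 + 6)) = -35*√(-25 + 0) = -175*I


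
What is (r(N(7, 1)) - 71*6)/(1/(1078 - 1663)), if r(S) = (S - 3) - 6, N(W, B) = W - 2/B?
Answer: 251550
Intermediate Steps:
r(S) = -9 + S (r(S) = (-3 + S) - 6 = -9 + S)
(r(N(7, 1)) - 71*6)/(1/(1078 - 1663)) = ((-9 + (7 - 2/1)) - 71*6)/(1/(1078 - 1663)) = ((-9 + (7 - 2*1)) - 1*426)/(1/(-585)) = ((-9 + (7 - 2)) - 426)/(-1/585) = ((-9 + 5) - 426)*(-585) = (-4 - 426)*(-585) = -430*(-585) = 251550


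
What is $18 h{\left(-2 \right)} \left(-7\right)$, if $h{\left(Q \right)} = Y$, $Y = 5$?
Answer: $-630$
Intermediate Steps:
$h{\left(Q \right)} = 5$
$18 h{\left(-2 \right)} \left(-7\right) = 18 \cdot 5 \left(-7\right) = 90 \left(-7\right) = -630$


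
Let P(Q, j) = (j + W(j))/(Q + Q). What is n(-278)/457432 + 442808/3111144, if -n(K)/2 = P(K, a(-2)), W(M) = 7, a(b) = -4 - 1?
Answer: 3519385678741/24727002285864 ≈ 0.14233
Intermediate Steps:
a(b) = -5
P(Q, j) = (7 + j)/(2*Q) (P(Q, j) = (j + 7)/(Q + Q) = (7 + j)/((2*Q)) = (7 + j)*(1/(2*Q)) = (7 + j)/(2*Q))
n(K) = -2/K (n(K) = -(7 - 5)/K = -2/K)
n(-278)/457432 + 442808/3111144 = -2/(-278)/457432 + 442808/3111144 = -2*(-1/278)*(1/457432) + 442808*(1/3111144) = (1/139)*(1/457432) + 55351/388893 = 1/63583048 + 55351/388893 = 3519385678741/24727002285864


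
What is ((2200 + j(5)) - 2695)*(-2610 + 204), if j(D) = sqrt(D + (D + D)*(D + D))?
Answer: 1190970 - 2406*sqrt(105) ≈ 1.1663e+6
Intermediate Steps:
j(D) = sqrt(D + 4*D**2) (j(D) = sqrt(D + (2*D)*(2*D)) = sqrt(D + 4*D**2))
((2200 + j(5)) - 2695)*(-2610 + 204) = ((2200 + sqrt(5*(1 + 4*5))) - 2695)*(-2610 + 204) = ((2200 + sqrt(5*(1 + 20))) - 2695)*(-2406) = ((2200 + sqrt(5*21)) - 2695)*(-2406) = ((2200 + sqrt(105)) - 2695)*(-2406) = (-495 + sqrt(105))*(-2406) = 1190970 - 2406*sqrt(105)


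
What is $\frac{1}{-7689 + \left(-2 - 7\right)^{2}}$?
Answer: $- \frac{1}{7608} \approx -0.00013144$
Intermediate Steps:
$\frac{1}{-7689 + \left(-2 - 7\right)^{2}} = \frac{1}{-7689 + \left(-9\right)^{2}} = \frac{1}{-7689 + 81} = \frac{1}{-7608} = - \frac{1}{7608}$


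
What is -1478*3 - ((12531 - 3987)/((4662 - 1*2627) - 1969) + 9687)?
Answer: -156755/11 ≈ -14250.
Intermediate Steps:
-1478*3 - ((12531 - 3987)/((4662 - 1*2627) - 1969) + 9687) = -4434 - (8544/((4662 - 2627) - 1969) + 9687) = -4434 - (8544/(2035 - 1969) + 9687) = -4434 - (8544/66 + 9687) = -4434 - (8544*(1/66) + 9687) = -4434 - (1424/11 + 9687) = -4434 - 1*107981/11 = -4434 - 107981/11 = -156755/11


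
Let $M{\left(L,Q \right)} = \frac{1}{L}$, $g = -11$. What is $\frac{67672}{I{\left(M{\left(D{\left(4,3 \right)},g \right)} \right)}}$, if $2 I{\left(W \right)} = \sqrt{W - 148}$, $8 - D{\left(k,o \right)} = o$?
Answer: $- \frac{135344 i \sqrt{3695}}{739} \approx - 11133.0 i$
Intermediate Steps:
$D{\left(k,o \right)} = 8 - o$
$I{\left(W \right)} = \frac{\sqrt{-148 + W}}{2}$ ($I{\left(W \right)} = \frac{\sqrt{W - 148}}{2} = \frac{\sqrt{-148 + W}}{2}$)
$\frac{67672}{I{\left(M{\left(D{\left(4,3 \right)},g \right)} \right)}} = \frac{67672}{\frac{1}{2} \sqrt{-148 + \frac{1}{8 - 3}}} = \frac{67672}{\frac{1}{2} \sqrt{-148 + \frac{1}{5}}} = \frac{67672}{\frac{1}{2} \sqrt{- \frac{739}{5}}} = \frac{67672}{\frac{1}{2} \frac{i \sqrt{3695}}{5}} = \frac{67672}{\frac{1}{10} i \sqrt{3695}} = 67672 \left(- \frac{2 i \sqrt{3695}}{739}\right) = - \frac{135344 i \sqrt{3695}}{739}$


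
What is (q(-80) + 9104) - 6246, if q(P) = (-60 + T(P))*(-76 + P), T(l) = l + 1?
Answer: 24542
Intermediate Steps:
T(l) = 1 + l
q(P) = (-76 + P)*(-59 + P) (q(P) = (-60 + (1 + P))*(-76 + P) = (-59 + P)*(-76 + P) = (-76 + P)*(-59 + P))
(q(-80) + 9104) - 6246 = ((4484 + (-80)² - 135*(-80)) + 9104) - 6246 = ((4484 + 6400 + 10800) + 9104) - 6246 = (21684 + 9104) - 6246 = 30788 - 6246 = 24542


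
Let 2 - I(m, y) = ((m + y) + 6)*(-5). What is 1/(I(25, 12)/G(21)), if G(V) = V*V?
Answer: 63/31 ≈ 2.0323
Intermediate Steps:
I(m, y) = 32 + 5*m + 5*y (I(m, y) = 2 - ((m + y) + 6)*(-5) = 2 - (6 + m + y)*(-5) = 2 - (-30 - 5*m - 5*y) = 2 + (30 + 5*m + 5*y) = 32 + 5*m + 5*y)
G(V) = V²
1/(I(25, 12)/G(21)) = 1/((32 + 5*25 + 5*12)/(21²)) = 1/((32 + 125 + 60)/441) = 1/(217*(1/441)) = 1/(31/63) = 63/31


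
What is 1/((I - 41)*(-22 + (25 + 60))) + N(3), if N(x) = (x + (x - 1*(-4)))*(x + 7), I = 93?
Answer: 327601/3276 ≈ 100.00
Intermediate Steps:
N(x) = (4 + 2*x)*(7 + x) (N(x) = (x + (x + 4))*(7 + x) = (x + (4 + x))*(7 + x) = (4 + 2*x)*(7 + x))
1/((I - 41)*(-22 + (25 + 60))) + N(3) = 1/((93 - 41)*(-22 + (25 + 60))) + (28 + 2*3**2 + 18*3) = 1/(52*(-22 + 85)) + (28 + 2*9 + 54) = (1/52)/63 + (28 + 18 + 54) = (1/52)*(1/63) + 100 = 1/3276 + 100 = 327601/3276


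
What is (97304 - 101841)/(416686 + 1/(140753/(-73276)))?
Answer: -638596361/58649731282 ≈ -0.010888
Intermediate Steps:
(97304 - 101841)/(416686 + 1/(140753/(-73276))) = -4537/(416686 + 1/(140753*(-1/73276))) = -4537/(416686 + 1/(-140753/73276)) = -4537/(416686 - 73276/140753) = -4537/58649731282/140753 = -4537*140753/58649731282 = -638596361/58649731282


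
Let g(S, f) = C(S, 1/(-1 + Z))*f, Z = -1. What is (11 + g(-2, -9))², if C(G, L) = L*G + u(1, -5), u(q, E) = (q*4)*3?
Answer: 11236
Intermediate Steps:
u(q, E) = 12*q (u(q, E) = (4*q)*3 = 12*q)
C(G, L) = 12 + G*L (C(G, L) = L*G + 12*1 = G*L + 12 = 12 + G*L)
g(S, f) = f*(12 - S/2) (g(S, f) = (12 + S/(-1 - 1))*f = (12 + S/(-2))*f = (12 + S*(-½))*f = (12 - S/2)*f = f*(12 - S/2))
(11 + g(-2, -9))² = (11 + (½)*(-9)*(24 - 1*(-2)))² = (11 + (½)*(-9)*(24 + 2))² = (11 + (½)*(-9)*26)² = (11 - 117)² = (-106)² = 11236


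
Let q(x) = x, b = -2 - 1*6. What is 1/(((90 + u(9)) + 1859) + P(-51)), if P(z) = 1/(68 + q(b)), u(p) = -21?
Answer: 60/115681 ≈ 0.00051867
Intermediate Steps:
b = -8 (b = -2 - 6 = -8)
P(z) = 1/60 (P(z) = 1/(68 - 8) = 1/60)
1/(((90 + u(9)) + 1859) + P(-51)) = 1/(((90 - 21) + 1859) + 1/60) = 1/((69 + 1859) + 1/60) = 1/(1928 + 1/60) = 1/(115681/60) = 60/115681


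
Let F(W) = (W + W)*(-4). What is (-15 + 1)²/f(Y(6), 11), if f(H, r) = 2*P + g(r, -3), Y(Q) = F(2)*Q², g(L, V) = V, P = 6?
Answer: 196/9 ≈ 21.778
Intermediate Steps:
F(W) = -8*W (F(W) = (2*W)*(-4) = -8*W)
Y(Q) = -16*Q² (Y(Q) = (-8*2)*Q² = -16*Q²)
f(H, r) = 9 (f(H, r) = 2*6 - 3 = 12 - 3 = 9)
(-15 + 1)²/f(Y(6), 11) = (-15 + 1)²/9 = (-14)²*(⅑) = 196*(⅑) = 196/9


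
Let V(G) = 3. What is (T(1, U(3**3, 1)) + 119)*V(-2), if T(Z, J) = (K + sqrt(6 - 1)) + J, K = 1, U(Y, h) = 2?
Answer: 366 + 3*sqrt(5) ≈ 372.71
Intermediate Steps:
T(Z, J) = 1 + J + sqrt(5) (T(Z, J) = (1 + sqrt(6 - 1)) + J = (1 + sqrt(5)) + J = 1 + J + sqrt(5))
(T(1, U(3**3, 1)) + 119)*V(-2) = ((1 + 2 + sqrt(5)) + 119)*3 = ((3 + sqrt(5)) + 119)*3 = (122 + sqrt(5))*3 = 366 + 3*sqrt(5)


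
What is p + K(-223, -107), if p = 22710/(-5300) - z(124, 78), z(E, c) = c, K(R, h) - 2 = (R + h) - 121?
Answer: -281581/530 ≈ -531.29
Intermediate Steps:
K(R, h) = -119 + R + h (K(R, h) = 2 + ((R + h) - 121) = 2 + (-121 + R + h) = -119 + R + h)
p = -43611/530 (p = 22710/(-5300) - 1*78 = 22710*(-1/5300) - 78 = -2271/530 - 78 = -43611/530 ≈ -82.285)
p + K(-223, -107) = -43611/530 + (-119 - 223 - 107) = -43611/530 - 449 = -281581/530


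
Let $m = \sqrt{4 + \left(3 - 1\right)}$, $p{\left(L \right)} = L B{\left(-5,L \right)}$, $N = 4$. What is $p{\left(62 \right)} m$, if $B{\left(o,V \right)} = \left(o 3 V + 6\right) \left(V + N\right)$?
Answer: $- 3781008 \sqrt{6} \approx -9.2615 \cdot 10^{6}$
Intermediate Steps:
$B{\left(o,V \right)} = \left(4 + V\right) \left(6 + 3 V o\right)$ ($B{\left(o,V \right)} = \left(o 3 V + 6\right) \left(V + 4\right) = \left(3 o V + 6\right) \left(4 + V\right) = \left(3 V o + 6\right) \left(4 + V\right) = \left(6 + 3 V o\right) \left(4 + V\right) = \left(4 + V\right) \left(6 + 3 V o\right)$)
$p{\left(L \right)} = L \left(24 - 54 L - 15 L^{2}\right)$ ($p{\left(L \right)} = L \left(24 + 6 L + 3 \left(-5\right) L^{2} + 12 L \left(-5\right)\right) = L \left(24 + 6 L - 15 L^{2} - 60 L\right) = L \left(24 - 54 L - 15 L^{2}\right)$)
$m = \sqrt{6}$ ($m = \sqrt{4 + 2} = \sqrt{6} \approx 2.4495$)
$p{\left(62 \right)} m = 3 \cdot 62 \left(8 - 1116 - 5 \cdot 62^{2}\right) \sqrt{6} = 3 \cdot 62 \left(8 - 1116 - 19220\right) \sqrt{6} = 3 \cdot 62 \left(-20328\right) \sqrt{6} = - 3781008 \sqrt{6}$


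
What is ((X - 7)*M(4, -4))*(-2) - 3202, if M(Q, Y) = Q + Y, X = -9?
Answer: -3202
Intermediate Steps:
((X - 7)*M(4, -4))*(-2) - 3202 = ((-9 - 7)*(4 - 4))*(-2) - 3202 = -16*0*(-2) - 3202 = 0*(-2) - 3202 = 0 - 3202 = -3202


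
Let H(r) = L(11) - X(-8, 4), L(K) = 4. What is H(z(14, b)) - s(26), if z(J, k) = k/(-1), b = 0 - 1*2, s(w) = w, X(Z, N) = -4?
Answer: -18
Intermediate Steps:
b = -2 (b = 0 - 2 = -2)
z(J, k) = -k (z(J, k) = k*(-1) = -k)
H(r) = 8 (H(r) = 4 - 1*(-4) = 4 + 4 = 8)
H(z(14, b)) - s(26) = 8 - 1*26 = 8 - 26 = -18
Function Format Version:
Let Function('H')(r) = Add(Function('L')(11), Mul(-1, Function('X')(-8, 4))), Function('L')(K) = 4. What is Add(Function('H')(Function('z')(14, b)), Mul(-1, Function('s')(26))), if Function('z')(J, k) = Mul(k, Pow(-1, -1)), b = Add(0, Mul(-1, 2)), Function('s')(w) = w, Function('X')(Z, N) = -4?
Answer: -18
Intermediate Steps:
b = -2 (b = Add(0, -2) = -2)
Function('z')(J, k) = Mul(-1, k) (Function('z')(J, k) = Mul(k, -1) = Mul(-1, k))
Function('H')(r) = 8 (Function('H')(r) = Add(4, Mul(-1, -4)) = Add(4, 4) = 8)
Add(Function('H')(Function('z')(14, b)), Mul(-1, Function('s')(26))) = Add(8, Mul(-1, 26)) = Add(8, -26) = -18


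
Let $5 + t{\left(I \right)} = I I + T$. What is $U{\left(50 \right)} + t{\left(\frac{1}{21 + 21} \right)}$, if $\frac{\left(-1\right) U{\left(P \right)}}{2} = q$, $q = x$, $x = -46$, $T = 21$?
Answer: $\frac{190513}{1764} \approx 108.0$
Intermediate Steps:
$q = -46$
$U{\left(P \right)} = 92$ ($U{\left(P \right)} = \left(-2\right) \left(-46\right) = 92$)
$t{\left(I \right)} = 16 + I^{2}$ ($t{\left(I \right)} = -5 + \left(I I + 21\right) = -5 + \left(I^{2} + 21\right) = -5 + \left(21 + I^{2}\right) = 16 + I^{2}$)
$U{\left(50 \right)} + t{\left(\frac{1}{21 + 21} \right)} = 92 + \left(16 + \left(\frac{1}{21 + 21}\right)^{2}\right) = 92 + \left(16 + \left(\frac{1}{42}\right)^{2}\right) = 92 + \left(16 + \frac{1}{1764}\right) = 92 + \frac{28225}{1764} = \frac{190513}{1764}$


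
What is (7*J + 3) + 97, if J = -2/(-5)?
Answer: 514/5 ≈ 102.80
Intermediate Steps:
J = 2/5 (J = -2*(-1/5) = 2/5 ≈ 0.40000)
(7*J + 3) + 97 = (7*(2/5) + 3) + 97 = (14/5 + 3) + 97 = 29/5 + 97 = 514/5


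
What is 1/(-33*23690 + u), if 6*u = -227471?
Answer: -6/4918091 ≈ -1.2200e-6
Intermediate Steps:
u = -227471/6 (u = (⅙)*(-227471) = -227471/6 ≈ -37912.)
1/(-33*23690 + u) = 1/(-33*23690 - 227471/6) = 1/(-781770 - 227471/6) = 1/(-4918091/6) = -6/4918091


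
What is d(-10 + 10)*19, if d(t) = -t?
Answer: 0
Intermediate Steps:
d(-10 + 10)*19 = -(-10 + 10)*19 = -1*0*19 = 0*19 = 0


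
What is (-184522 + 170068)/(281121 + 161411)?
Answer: -7227/221266 ≈ -0.032662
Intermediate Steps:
(-184522 + 170068)/(281121 + 161411) = -14454/442532 = -14454*1/442532 = -7227/221266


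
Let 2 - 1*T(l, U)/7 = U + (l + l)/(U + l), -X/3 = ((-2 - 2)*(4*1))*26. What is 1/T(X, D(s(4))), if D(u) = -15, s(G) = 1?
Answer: 411/43085 ≈ 0.0095393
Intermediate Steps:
X = 1248 (X = -3*(-2 - 2)*(4*1)*26 = -3*(-4*4)*26 = -(-48)*26 = -3*(-416) = 1248)
T(l, U) = 14 - 7*U - 14*l/(U + l) (T(l, U) = 14 - 7*(U + (l + l)/(U + l)) = 14 - 7*(U + (2*l)/(U + l)) = 14 - 7*(U + 2*l/(U + l)) = 14 + (-7*U - 14*l/(U + l)) = 14 - 7*U - 14*l/(U + l))
1/T(X, D(s(4))) = 1/(7*(-15)*(2 - 1*(-15) - 1*1248)/(-15 + 1248)) = 1/(7*(-15)*(2 + 15 - 1248)/1233) = 1/(7*(-15)*(1/1233)*(-1231)) = 1/(43085/411) = 411/43085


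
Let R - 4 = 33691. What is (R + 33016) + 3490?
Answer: 70201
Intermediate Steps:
R = 33695 (R = 4 + 33691 = 33695)
(R + 33016) + 3490 = (33695 + 33016) + 3490 = 66711 + 3490 = 70201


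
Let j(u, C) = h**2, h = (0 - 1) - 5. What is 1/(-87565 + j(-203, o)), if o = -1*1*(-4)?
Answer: -1/87529 ≈ -1.1425e-5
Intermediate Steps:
h = -6 (h = -1 - 5 = -6)
o = 4 (o = -1*(-4) = 4)
j(u, C) = 36 (j(u, C) = (-6)**2 = 36)
1/(-87565 + j(-203, o)) = 1/(-87565 + 36) = 1/(-87529) = -1/87529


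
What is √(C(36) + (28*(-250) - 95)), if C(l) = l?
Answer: I*√7059 ≈ 84.018*I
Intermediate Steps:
√(C(36) + (28*(-250) - 95)) = √(36 + (28*(-250) - 95)) = √(36 + (-7000 - 95)) = √(36 - 7095) = √(-7059) = I*√7059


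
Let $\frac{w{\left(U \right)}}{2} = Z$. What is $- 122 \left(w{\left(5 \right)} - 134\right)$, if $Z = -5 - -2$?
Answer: $17080$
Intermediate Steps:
$Z = -3$ ($Z = -5 + 2 = -3$)
$w{\left(U \right)} = -6$ ($w{\left(U \right)} = 2 \left(-3\right) = -6$)
$- 122 \left(w{\left(5 \right)} - 134\right) = - 122 \left(-6 - 134\right) = \left(-122\right) \left(-140\right) = 17080$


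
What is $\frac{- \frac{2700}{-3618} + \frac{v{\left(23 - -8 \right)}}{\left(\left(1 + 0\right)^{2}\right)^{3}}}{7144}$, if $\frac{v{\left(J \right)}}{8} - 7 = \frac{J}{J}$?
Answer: $\frac{2169}{239324} \approx 0.009063$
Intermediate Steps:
$v{\left(J \right)} = 64$ ($v{\left(J \right)} = 56 + 8 \frac{J}{J} = 56 + 8 \cdot 1 = 56 + 8 = 64$)
$\frac{- \frac{2700}{-3618} + \frac{v{\left(23 - -8 \right)}}{\left(\left(1 + 0\right)^{2}\right)^{3}}}{7144} = \frac{- \frac{2700}{-3618} + \frac{64}{\left(\left(1 + 0\right)^{2}\right)^{3}}}{7144} = \left(\left(-2700\right) \left(- \frac{1}{3618}\right) + \frac{64}{\left(1^{2}\right)^{3}}\right) \frac{1}{7144} = \left(\frac{50}{67} + \frac{64}{1^{3}}\right) \frac{1}{7144} = \left(\frac{50}{67} + \frac{64}{1}\right) \frac{1}{7144} = \left(\frac{50}{67} + 64 \cdot 1\right) \frac{1}{7144} = \left(\frac{50}{67} + 64\right) \frac{1}{7144} = \frac{4338}{67} \cdot \frac{1}{7144} = \frac{2169}{239324}$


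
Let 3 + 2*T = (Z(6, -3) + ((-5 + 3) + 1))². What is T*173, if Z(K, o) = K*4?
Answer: 45499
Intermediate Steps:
Z(K, o) = 4*K
T = 263 (T = -3/2 + (4*6 + ((-5 + 3) + 1))²/2 = -3/2 + (24 + (-2 + 1))²/2 = -3/2 + (24 - 1)²/2 = -3/2 + (½)*23² = -3/2 + (½)*529 = -3/2 + 529/2 = 263)
T*173 = 263*173 = 45499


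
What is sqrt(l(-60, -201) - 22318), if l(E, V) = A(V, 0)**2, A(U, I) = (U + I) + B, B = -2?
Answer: 3*sqrt(2099) ≈ 137.44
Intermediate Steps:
A(U, I) = -2 + I + U (A(U, I) = (U + I) - 2 = (I + U) - 2 = -2 + I + U)
l(E, V) = (-2 + V)**2 (l(E, V) = (-2 + 0 + V)**2 = (-2 + V)**2)
sqrt(l(-60, -201) - 22318) = sqrt((-2 - 201)**2 - 22318) = sqrt((-203)**2 - 22318) = sqrt(41209 - 22318) = sqrt(18891) = 3*sqrt(2099)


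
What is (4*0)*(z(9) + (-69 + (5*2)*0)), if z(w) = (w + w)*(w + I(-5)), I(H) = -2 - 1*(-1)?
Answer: 0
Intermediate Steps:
I(H) = -1 (I(H) = -2 + 1 = -1)
z(w) = 2*w*(-1 + w) (z(w) = (w + w)*(w - 1) = (2*w)*(-1 + w) = 2*w*(-1 + w))
(4*0)*(z(9) + (-69 + (5*2)*0)) = (4*0)*(2*9*(-1 + 9) + (-69 + (5*2)*0)) = 0*(2*9*8 + (-69 + 10*0)) = 0*(144 + (-69 + 0)) = 0*(144 - 69) = 0*75 = 0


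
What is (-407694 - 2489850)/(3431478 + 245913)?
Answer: -965848/1225797 ≈ -0.78793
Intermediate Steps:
(-407694 - 2489850)/(3431478 + 245913) = -2897544/3677391 = -2897544*1/3677391 = -965848/1225797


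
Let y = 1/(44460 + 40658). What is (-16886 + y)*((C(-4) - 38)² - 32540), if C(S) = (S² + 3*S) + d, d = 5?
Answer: 45561053437353/85118 ≈ 5.3527e+8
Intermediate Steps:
C(S) = 5 + S² + 3*S (C(S) = (S² + 3*S) + 5 = 5 + S² + 3*S)
y = 1/85118 ≈ 1.1748e-5
(-16886 + y)*((C(-4) - 38)² - 32540) = (-16886 + 1/85118)*(((5 + (-4)² + 3*(-4)) - 38)² - 32540) = -1437302547*(((5 + 16 - 12) - 38)² - 32540)/85118 = -1437302547*((9 - 38)² - 32540)/85118 = -1437302547*((-29)² - 32540)/85118 = -1437302547*(841 - 32540)/85118 = -1437302547/85118*(-31699) = 45561053437353/85118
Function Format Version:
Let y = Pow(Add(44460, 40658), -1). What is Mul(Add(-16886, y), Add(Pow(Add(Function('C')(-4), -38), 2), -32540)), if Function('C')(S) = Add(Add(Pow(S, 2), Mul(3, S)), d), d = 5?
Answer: Rational(45561053437353, 85118) ≈ 5.3527e+8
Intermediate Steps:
Function('C')(S) = Add(5, Pow(S, 2), Mul(3, S)) (Function('C')(S) = Add(Add(Pow(S, 2), Mul(3, S)), 5) = Add(5, Pow(S, 2), Mul(3, S)))
y = Rational(1, 85118) (y = Pow(85118, -1) = Rational(1, 85118) ≈ 1.1748e-5)
Mul(Add(-16886, y), Add(Pow(Add(Function('C')(-4), -38), 2), -32540)) = Mul(Add(-16886, Rational(1, 85118)), Add(Pow(Add(Add(5, Pow(-4, 2), Mul(3, -4)), -38), 2), -32540)) = Mul(Rational(-1437302547, 85118), Add(Pow(Add(Add(5, 16, -12), -38), 2), -32540)) = Mul(Rational(-1437302547, 85118), Add(Pow(Add(9, -38), 2), -32540)) = Mul(Rational(-1437302547, 85118), Add(Pow(-29, 2), -32540)) = Mul(Rational(-1437302547, 85118), Add(841, -32540)) = Mul(Rational(-1437302547, 85118), -31699) = Rational(45561053437353, 85118)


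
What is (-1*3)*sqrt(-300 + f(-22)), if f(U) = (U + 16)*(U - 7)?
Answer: -9*I*sqrt(14) ≈ -33.675*I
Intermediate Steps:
f(U) = (-7 + U)*(16 + U) (f(U) = (16 + U)*(-7 + U) = (-7 + U)*(16 + U))
(-1*3)*sqrt(-300 + f(-22)) = (-1*3)*sqrt(-300 + (-112 + (-22)**2 + 9*(-22))) = -3*sqrt(-300 + (-112 + 484 - 198)) = -3*sqrt(-300 + 174) = -9*I*sqrt(14)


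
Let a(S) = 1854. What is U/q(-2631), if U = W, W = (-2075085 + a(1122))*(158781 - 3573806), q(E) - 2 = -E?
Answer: 7080135695775/2633 ≈ 2.6890e+9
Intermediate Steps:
q(E) = 2 - E
W = 7080135695775 (W = (-2075085 + 1854)*(158781 - 3573806) = -2073231*(-3415025) = 7080135695775)
U = 7080135695775
U/q(-2631) = 7080135695775/(2 - 1*(-2631)) = 7080135695775/(2 + 2631) = 7080135695775/2633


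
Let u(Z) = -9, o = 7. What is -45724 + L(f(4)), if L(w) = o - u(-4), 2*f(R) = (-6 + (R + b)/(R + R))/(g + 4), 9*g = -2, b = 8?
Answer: -45708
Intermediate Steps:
g = -2/9 (g = (1/9)*(-2) = -2/9 ≈ -0.22222)
f(R) = -27/34 + 9*(8 + R)/(136*R) (f(R) = ((-6 + (R + 8)/(R + R))/(-2/9 + 4))/2 = ((-6 + (8 + R)/((2*R)))/(34/9))/2 = ((-6 + (8 + R)*(1/(2*R)))*(9/34))/2 = ((-6 + (8 + R)/(2*R))*(9/34))/2 = (-27/17 + 9*(8 + R)/(68*R))/2 = -27/34 + 9*(8 + R)/(136*R))
L(w) = 16 (L(w) = 7 - 1*(-9) = 7 + 9 = 16)
-45724 + L(f(4)) = -45724 + 16 = -45708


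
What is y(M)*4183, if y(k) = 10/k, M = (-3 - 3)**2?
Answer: 20915/18 ≈ 1161.9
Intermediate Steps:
M = 36 (M = (-6)**2 = 36)
y(M)*4183 = (10/36)*4183 = (10*(1/36))*4183 = (5/18)*4183 = 20915/18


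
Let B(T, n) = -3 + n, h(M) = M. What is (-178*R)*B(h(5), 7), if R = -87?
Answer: 61944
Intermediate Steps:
(-178*R)*B(h(5), 7) = (-178*(-87))*(-3 + 7) = 15486*4 = 61944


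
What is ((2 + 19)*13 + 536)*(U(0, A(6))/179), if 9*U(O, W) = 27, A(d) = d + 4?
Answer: 2427/179 ≈ 13.559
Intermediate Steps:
A(d) = 4 + d
U(O, W) = 3 (U(O, W) = (1/9)*27 = 3)
((2 + 19)*13 + 536)*(U(0, A(6))/179) = ((2 + 19)*13 + 536)*(3/179) = (21*13 + 536)*(3*(1/179)) = (273 + 536)*(3/179) = 809*(3/179) = 2427/179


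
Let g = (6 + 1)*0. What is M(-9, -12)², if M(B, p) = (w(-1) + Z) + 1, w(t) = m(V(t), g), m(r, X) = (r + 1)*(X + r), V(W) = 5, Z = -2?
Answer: 841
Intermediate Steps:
g = 0 (g = 7*0 = 0)
m(r, X) = (1 + r)*(X + r)
w(t) = 30 (w(t) = 0 + 5 + 5² + 0*5 = 0 + 5 + 25 + 0 = 30)
M(B, p) = 29 (M(B, p) = (30 - 2) + 1 = 28 + 1 = 29)
M(-9, -12)² = 29² = 841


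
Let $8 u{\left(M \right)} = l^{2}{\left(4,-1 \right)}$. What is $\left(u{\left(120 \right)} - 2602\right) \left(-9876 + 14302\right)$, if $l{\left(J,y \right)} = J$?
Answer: $-11507600$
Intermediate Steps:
$u{\left(M \right)} = 2$ ($u{\left(M \right)} = \frac{4^{2}}{8} = \frac{1}{8} \cdot 16 = 2$)
$\left(u{\left(120 \right)} - 2602\right) \left(-9876 + 14302\right) = \left(2 - 2602\right) \left(-9876 + 14302\right) = \left(-2600\right) 4426 = -11507600$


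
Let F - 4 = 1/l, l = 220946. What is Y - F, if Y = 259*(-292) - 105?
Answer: -16733787203/220946 ≈ -75737.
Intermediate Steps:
Y = -75733 (Y = -75628 - 105 = -75733)
F = 883785/220946 (F = 4 + 1/220946 = 883785/220946 ≈ 4.0000)
Y - F = -75733 - 1*883785/220946 = -75733 - 883785/220946 = -16733787203/220946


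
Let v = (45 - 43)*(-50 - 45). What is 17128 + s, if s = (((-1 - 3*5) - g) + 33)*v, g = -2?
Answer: 13518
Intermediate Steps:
v = -190 (v = 2*(-95) = -190)
s = -3610 (s = (((-1 - 3*5) - 1*(-2)) + 33)*(-190) = (((-1 - 15) + 2) + 33)*(-190) = ((-16 + 2) + 33)*(-190) = (-14 + 33)*(-190) = 19*(-190) = -3610)
17128 + s = 17128 - 3610 = 13518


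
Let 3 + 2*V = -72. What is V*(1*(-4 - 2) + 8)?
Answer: -75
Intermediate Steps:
V = -75/2 (V = -3/2 + (1/2)*(-72) = -3/2 - 36 = -75/2 ≈ -37.500)
V*(1*(-4 - 2) + 8) = -75*(1*(-4 - 2) + 8)/2 = -75*(1*(-6) + 8)/2 = -75*(-6 + 8)/2 = -75/2*2 = -75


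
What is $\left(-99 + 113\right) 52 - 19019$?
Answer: $-18291$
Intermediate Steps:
$\left(-99 + 113\right) 52 - 19019 = 14 \cdot 52 - 19019 = 728 - 19019 = -18291$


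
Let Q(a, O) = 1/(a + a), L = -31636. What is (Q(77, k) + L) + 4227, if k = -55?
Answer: -4220985/154 ≈ -27409.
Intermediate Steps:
Q(a, O) = 1/(2*a)
(Q(77, k) + L) + 4227 = ((½)/77 - 31636) + 4227 = ((½)*(1/77) - 31636) + 4227 = (1/154 - 31636) + 4227 = -4871943/154 + 4227 = -4220985/154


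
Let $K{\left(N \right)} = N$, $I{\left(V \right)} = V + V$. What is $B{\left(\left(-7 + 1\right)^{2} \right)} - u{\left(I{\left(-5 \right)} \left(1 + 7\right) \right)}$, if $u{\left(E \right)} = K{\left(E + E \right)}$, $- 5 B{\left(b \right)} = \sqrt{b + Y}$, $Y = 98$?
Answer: $160 - \frac{\sqrt{134}}{5} \approx 157.68$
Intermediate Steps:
$I{\left(V \right)} = 2 V$
$B{\left(b \right)} = - \frac{\sqrt{98 + b}}{5}$ ($B{\left(b \right)} = - \frac{\sqrt{b + 98}}{5} = - \frac{\sqrt{98 + b}}{5}$)
$u{\left(E \right)} = 2 E$ ($u{\left(E \right)} = E + E = 2 E$)
$B{\left(\left(-7 + 1\right)^{2} \right)} - u{\left(I{\left(-5 \right)} \left(1 + 7\right) \right)} = - \frac{\sqrt{98 + \left(-7 + 1\right)^{2}}}{5} - 2 \cdot 2 \left(-5\right) \left(1 + 7\right) = - \frac{\sqrt{98 + \left(-6\right)^{2}}}{5} - 2 \left(\left(-10\right) 8\right) = - \frac{\sqrt{98 + 36}}{5} - 2 \left(-80\right) = - \frac{\sqrt{134}}{5} - -160 = - \frac{\sqrt{134}}{5} + 160 = 160 - \frac{\sqrt{134}}{5}$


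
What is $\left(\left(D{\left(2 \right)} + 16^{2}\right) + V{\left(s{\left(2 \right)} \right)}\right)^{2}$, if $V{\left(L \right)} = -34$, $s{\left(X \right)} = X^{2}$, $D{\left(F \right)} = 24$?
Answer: $60516$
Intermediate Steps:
$\left(\left(D{\left(2 \right)} + 16^{2}\right) + V{\left(s{\left(2 \right)} \right)}\right)^{2} = \left(\left(24 + 16^{2}\right) - 34\right)^{2} = \left(\left(24 + 256\right) - 34\right)^{2} = \left(280 - 34\right)^{2} = 246^{2} = 60516$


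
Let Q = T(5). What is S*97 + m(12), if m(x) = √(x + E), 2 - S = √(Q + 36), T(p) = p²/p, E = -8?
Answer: 196 - 97*√41 ≈ -425.10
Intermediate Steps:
T(p) = p
Q = 5
S = 2 - √41 (S = 2 - √(5 + 36) = 2 - √41 ≈ -4.4031)
m(x) = √(-8 + x) (m(x) = √(x - 8) = √(-8 + x))
S*97 + m(12) = (2 - √41)*97 + √(-8 + 12) = (194 - 97*√41) + √4 = (194 - 97*√41) + 2 = 196 - 97*√41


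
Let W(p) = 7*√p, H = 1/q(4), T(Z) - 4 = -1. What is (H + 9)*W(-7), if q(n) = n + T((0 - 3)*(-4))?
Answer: 64*I*√7 ≈ 169.33*I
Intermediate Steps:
T(Z) = 3 (T(Z) = 4 - 1 = 3)
q(n) = 3 + n (q(n) = n + 3 = 3 + n)
H = ⅐ (H = 1/(3 + 4) = 1/7 = ⅐ ≈ 0.14286)
(H + 9)*W(-7) = (⅐ + 9)*(7*√(-7)) = 64*(7*(I*√7))/7 = 64*(7*I*√7)/7 = 64*I*√7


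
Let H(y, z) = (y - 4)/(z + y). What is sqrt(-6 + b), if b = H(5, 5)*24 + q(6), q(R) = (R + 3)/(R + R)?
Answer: I*sqrt(285)/10 ≈ 1.6882*I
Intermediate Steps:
H(y, z) = (-4 + y)/(y + z)
q(R) = (3 + R)/(2*R) (q(R) = (3 + R)/((2*R)) = (3 + R)*(1/(2*R)) = (3 + R)/(2*R))
b = 63/20 (b = ((-4 + 5)/(5 + 5))*24 + (1/2)*(3 + 6)/6 = (1/10)*24 + (1/2)*(1/6)*9 = ((1/10)*1)*24 + 3/4 = (1/10)*24 + 3/4 = 12/5 + 3/4 = 63/20 ≈ 3.1500)
sqrt(-6 + b) = sqrt(-6 + 63/20) = sqrt(-57/20) = I*sqrt(285)/10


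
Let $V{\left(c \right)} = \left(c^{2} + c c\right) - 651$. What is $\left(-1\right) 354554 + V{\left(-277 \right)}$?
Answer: $-201747$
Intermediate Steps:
$V{\left(c \right)} = -651 + 2 c^{2}$ ($V{\left(c \right)} = \left(c^{2} + c^{2}\right) - 651 = 2 c^{2} - 651 = -651 + 2 c^{2}$)
$\left(-1\right) 354554 + V{\left(-277 \right)} = \left(-1\right) 354554 - \left(651 - 2 \left(-277\right)^{2}\right) = -354554 + \left(-651 + 2 \cdot 76729\right) = -354554 + \left(-651 + 153458\right) = -354554 + 152807 = -201747$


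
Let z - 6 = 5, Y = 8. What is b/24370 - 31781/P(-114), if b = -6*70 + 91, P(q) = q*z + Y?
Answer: 193523259/7591255 ≈ 25.493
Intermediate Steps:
z = 11 (z = 6 + 5 = 11)
P(q) = 8 + 11*q (P(q) = q*11 + 8 = 11*q + 8 = 8 + 11*q)
b = -329 (b = -420 + 91 = -329)
b/24370 - 31781/P(-114) = -329/24370 - 31781/(8 + 11*(-114)) = -329*1/24370 - 31781/(8 - 1254) = -329/24370 - 31781/(-1246) = -329/24370 - 31781*(-1/1246) = -329/24370 + 31781/1246 = 193523259/7591255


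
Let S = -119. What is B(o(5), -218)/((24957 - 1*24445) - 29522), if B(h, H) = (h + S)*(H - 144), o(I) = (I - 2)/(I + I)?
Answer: -214847/145050 ≈ -1.4812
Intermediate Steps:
o(I) = (-2 + I)/(2*I) (o(I) = (-2 + I)/((2*I)) = (-2 + I)*(1/(2*I)) = (-2 + I)/(2*I))
B(h, H) = (-144 + H)*(-119 + h) (B(h, H) = (h - 119)*(H - 144) = (-119 + h)*(-144 + H) = (-144 + H)*(-119 + h))
B(o(5), -218)/((24957 - 1*24445) - 29522) = (17136 - 72*(-2 + 5)/5 - 119*(-218) - 109*(-2 + 5)/5)/((24957 - 1*24445) - 29522) = (17136 - 72*3/5 + 25942 - 109*3/5)/((24957 - 24445) - 29522) = (17136 - 144*3/10 + 25942 - 218*3/10)/(512 - 29522) = (17136 - 216/5 + 25942 - 327/5)/(-29010) = (214847/5)*(-1/29010) = -214847/145050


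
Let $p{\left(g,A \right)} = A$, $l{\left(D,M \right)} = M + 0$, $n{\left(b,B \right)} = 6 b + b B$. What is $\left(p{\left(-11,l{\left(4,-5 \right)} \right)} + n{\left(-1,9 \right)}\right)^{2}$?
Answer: $400$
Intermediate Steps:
$n{\left(b,B \right)} = 6 b + B b$
$l{\left(D,M \right)} = M$
$\left(p{\left(-11,l{\left(4,-5 \right)} \right)} + n{\left(-1,9 \right)}\right)^{2} = \left(-5 - \left(6 + 9\right)\right)^{2} = \left(-5 - 15\right)^{2} = \left(-20\right)^{2} = 400$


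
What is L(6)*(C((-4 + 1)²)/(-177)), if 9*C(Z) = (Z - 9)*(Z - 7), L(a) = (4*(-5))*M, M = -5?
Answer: 0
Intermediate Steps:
L(a) = 100 (L(a) = (4*(-5))*(-5) = -20*(-5) = 100)
C(Z) = (-9 + Z)*(-7 + Z)/9 (C(Z) = ((Z - 9)*(Z - 7))/9 = ((-9 + Z)*(-7 + Z))/9 = (-9 + Z)*(-7 + Z)/9)
L(6)*(C((-4 + 1)²)/(-177)) = 100*((7 - 16*(-4 + 1)²/9 + ((-4 + 1)²)²/9)/(-177)) = 100*((7 - 16/9*(-3)² + ((-3)²)²/9)*(-1/177)) = 100*((7 - 16/9*9 + (⅑)*9²)*(-1/177)) = 100*((7 - 16 + (⅑)*81)*(-1/177)) = 100*((7 - 16 + 9)*(-1/177)) = 100*(0*(-1/177)) = 100*0 = 0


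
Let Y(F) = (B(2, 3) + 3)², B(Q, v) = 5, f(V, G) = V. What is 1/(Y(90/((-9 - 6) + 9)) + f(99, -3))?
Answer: 1/163 ≈ 0.0061350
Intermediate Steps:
Y(F) = 64 (Y(F) = (5 + 3)² = 8² = 64)
1/(Y(90/((-9 - 6) + 9)) + f(99, -3)) = 1/(64 + 99) = 1/163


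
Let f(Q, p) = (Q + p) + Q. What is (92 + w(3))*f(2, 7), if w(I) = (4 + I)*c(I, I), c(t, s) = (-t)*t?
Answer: 319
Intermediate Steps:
f(Q, p) = p + 2*Q
c(t, s) = -t²
w(I) = -I²*(4 + I) (w(I) = (4 + I)*(-I²) = -I²*(4 + I))
(92 + w(3))*f(2, 7) = (92 + 3²*(-4 - 1*3))*(7 + 2*2) = (92 + 9*(-4 - 3))*(7 + 4) = (92 + 9*(-7))*11 = (92 - 63)*11 = 29*11 = 319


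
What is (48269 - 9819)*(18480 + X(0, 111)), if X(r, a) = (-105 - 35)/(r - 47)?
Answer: 33401515000/47 ≈ 7.1067e+8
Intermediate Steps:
X(r, a) = -140/(-47 + r)
(48269 - 9819)*(18480 + X(0, 111)) = (48269 - 9819)*(18480 - 140/(-47 + 0)) = 38450*(18480 - 140/(-47)) = 38450*(18480 - 140*(-1/47)) = 38450*(18480 + 140/47) = 38450*(868700/47) = 33401515000/47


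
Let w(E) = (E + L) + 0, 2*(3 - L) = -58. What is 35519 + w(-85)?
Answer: 35466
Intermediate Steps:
L = 32 (L = 3 - ½*(-58) = 3 + 29 = 32)
w(E) = 32 + E (w(E) = (E + 32) + 0 = (32 + E) + 0 = 32 + E)
35519 + w(-85) = 35519 + (32 - 85) = 35519 - 53 = 35466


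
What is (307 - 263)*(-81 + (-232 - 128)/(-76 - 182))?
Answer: -150612/43 ≈ -3502.6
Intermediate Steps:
(307 - 263)*(-81 + (-232 - 128)/(-76 - 182)) = 44*(-81 - 360/(-258)) = 44*(-81 - 360*(-1/258)) = 44*(-81 + 60/43) = 44*(-3423/43) = -150612/43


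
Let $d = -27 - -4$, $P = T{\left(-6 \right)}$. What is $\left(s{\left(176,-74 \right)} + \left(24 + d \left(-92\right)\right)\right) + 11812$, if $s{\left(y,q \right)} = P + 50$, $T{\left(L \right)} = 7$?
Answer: $14009$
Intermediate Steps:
$P = 7$
$d = -23$ ($d = -27 + 4 = -23$)
$s{\left(y,q \right)} = 57$ ($s{\left(y,q \right)} = 7 + 50 = 57$)
$\left(s{\left(176,-74 \right)} + \left(24 + d \left(-92\right)\right)\right) + 11812 = \left(57 + \left(24 - -2116\right)\right) + 11812 = \left(57 + \left(24 + 2116\right)\right) + 11812 = \left(57 + 2140\right) + 11812 = 2197 + 11812 = 14009$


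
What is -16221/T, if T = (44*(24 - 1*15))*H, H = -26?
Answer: 5407/3432 ≈ 1.5755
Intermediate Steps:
T = -10296 (T = (44*(24 - 1*15))*(-26) = (44*(24 - 15))*(-26) = (44*9)*(-26) = 396*(-26) = -10296)
-16221/T = -16221/(-10296) = -16221*(-1/10296) = 5407/3432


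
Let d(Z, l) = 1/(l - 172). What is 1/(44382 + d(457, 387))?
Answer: 215/9542131 ≈ 2.2532e-5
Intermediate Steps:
d(Z, l) = 1/(-172 + l)
1/(44382 + d(457, 387)) = 1/(44382 + 1/(-172 + 387)) = 1/(44382 + 1/215) = 1/(9542131/215) = 215/9542131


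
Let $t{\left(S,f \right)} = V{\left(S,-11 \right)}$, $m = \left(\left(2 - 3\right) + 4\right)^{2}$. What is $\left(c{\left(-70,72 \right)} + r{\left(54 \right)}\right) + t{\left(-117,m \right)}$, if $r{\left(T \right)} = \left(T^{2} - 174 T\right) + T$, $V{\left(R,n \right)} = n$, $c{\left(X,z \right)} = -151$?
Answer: $-6588$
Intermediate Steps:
$m = 9$ ($m = \left(\left(2 - 3\right) + 4\right)^{2} = \left(-1 + 4\right)^{2} = 3^{2} = 9$)
$t{\left(S,f \right)} = -11$
$r{\left(T \right)} = T^{2} - 173 T$
$\left(c{\left(-70,72 \right)} + r{\left(54 \right)}\right) + t{\left(-117,m \right)} = \left(-151 + 54 \left(-173 + 54\right)\right) - 11 = \left(-151 + 54 \left(-119\right)\right) - 11 = \left(-151 - 6426\right) - 11 = -6577 - 11 = -6588$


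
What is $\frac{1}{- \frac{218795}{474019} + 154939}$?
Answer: $\frac{474019}{73443811046} \approx 6.4542 \cdot 10^{-6}$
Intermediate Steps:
$\frac{1}{- \frac{218795}{474019} + 154939} = \frac{1}{\frac{73443811046}{474019}} = \frac{474019}{73443811046}$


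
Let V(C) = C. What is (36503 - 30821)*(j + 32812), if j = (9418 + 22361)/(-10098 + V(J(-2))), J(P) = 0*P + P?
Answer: 941420525061/5050 ≈ 1.8642e+8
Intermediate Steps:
J(P) = P (J(P) = 0 + P = P)
j = -31779/10100 (j = (9418 + 22361)/(-10098 - 2) = 31779/(-10100) = 31779*(-1/10100) = -31779/10100 ≈ -3.1464)
(36503 - 30821)*(j + 32812) = (36503 - 30821)*(-31779/10100 + 32812) = 5682*(331369421/10100) = 941420525061/5050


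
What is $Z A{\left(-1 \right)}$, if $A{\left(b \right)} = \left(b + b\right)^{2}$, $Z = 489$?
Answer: $1956$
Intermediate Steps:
$A{\left(b \right)} = 4 b^{2}$ ($A{\left(b \right)} = \left(2 b\right)^{2} = 4 b^{2}$)
$Z A{\left(-1 \right)} = 489 \cdot 4 \left(-1\right)^{2} = 489 \cdot 4 \cdot 1 = 489 \cdot 4 = 1956$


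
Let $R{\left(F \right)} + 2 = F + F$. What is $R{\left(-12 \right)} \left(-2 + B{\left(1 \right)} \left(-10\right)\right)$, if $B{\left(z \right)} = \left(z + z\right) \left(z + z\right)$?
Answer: $1092$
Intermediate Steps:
$B{\left(z \right)} = 4 z^{2}$ ($B{\left(z \right)} = 2 z 2 z = 4 z^{2}$)
$R{\left(F \right)} = -2 + 2 F$ ($R{\left(F \right)} = -2 + \left(F + F\right) = -2 + 2 F$)
$R{\left(-12 \right)} \left(-2 + B{\left(1 \right)} \left(-10\right)\right) = \left(-2 + 2 \left(-12\right)\right) \left(-2 + 4 \cdot 1^{2} \left(-10\right)\right) = \left(-2 - 24\right) \left(-2 + 4 \cdot 1 \left(-10\right)\right) = - 26 \left(-2 + 4 \left(-10\right)\right) = - 26 \left(-2 - 40\right) = \left(-26\right) \left(-42\right) = 1092$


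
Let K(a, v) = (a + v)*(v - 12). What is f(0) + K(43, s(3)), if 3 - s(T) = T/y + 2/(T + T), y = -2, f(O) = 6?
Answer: -13085/36 ≈ -363.47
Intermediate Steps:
s(T) = 3 + T/2 - 1/T (s(T) = 3 - (T/(-2) + 2/(T + T)) = 3 - (T*(-½) + 2/((2*T))) = 3 - (-T/2 + 2*(1/(2*T))) = 3 - (-T/2 + 1/T) = 3 - (1/T - T/2) = 3 + (T/2 - 1/T) = 3 + T/2 - 1/T)
K(a, v) = (-12 + v)*(a + v) (K(a, v) = (a + v)*(-12 + v) = (-12 + v)*(a + v))
f(0) + K(43, s(3)) = 6 + ((3 + (½)*3 - 1/3)² - 12*43 - 12*(3 + (½)*3 - 1/3) + 43*(3 + (½)*3 - 1/3)) = 6 + ((3 + 3/2 - 1*⅓)² - 516 - 12*(3 + 3/2 - 1*⅓) + 43*(3 + 3/2 - 1*⅓)) = 6 + ((3 + 3/2 - ⅓)² - 516 - 12*(3 + 3/2 - ⅓) + 43*(3 + 3/2 - ⅓)) = 6 + ((25/6)² - 516 - 12*25/6 + 43*(25/6)) = 6 + (625/36 - 516 - 50 + 1075/6) = 6 - 13301/36 = -13085/36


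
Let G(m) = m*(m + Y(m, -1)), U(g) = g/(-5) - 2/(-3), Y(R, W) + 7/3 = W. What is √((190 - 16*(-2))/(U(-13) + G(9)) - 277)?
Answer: I*√33022/11 ≈ 16.52*I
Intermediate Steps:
Y(R, W) = -7/3 + W
U(g) = ⅔ - g/5 (U(g) = g*(-⅕) - 2*(-⅓) = -g/5 + ⅔ = ⅔ - g/5)
G(m) = m*(-10/3 + m) (G(m) = m*(m + (-7/3 - 1)) = m*(m - 10/3) = m*(-10/3 + m))
√((190 - 16*(-2))/(U(-13) + G(9)) - 277) = √((190 - 16*(-2))/((⅔ - ⅕*(-13)) + (⅓)*9*(-10 + 3*9)) - 277) = √((190 + 32)/((⅔ + 13/5) + (⅓)*9*(-10 + 27)) - 277) = √(222/(49/15 + (⅓)*9*17) - 277) = √(222/(49/15 + 51) - 277) = √(222/(814/15) - 277) = √(222*(15/814) - 277) = √(45/11 - 277) = √(-3002/11) = I*√33022/11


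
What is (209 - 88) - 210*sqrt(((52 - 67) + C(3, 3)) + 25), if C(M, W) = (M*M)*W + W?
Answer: 121 - 420*sqrt(10) ≈ -1207.2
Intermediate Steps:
C(M, W) = W + W*M**2 (C(M, W) = M**2*W + W = W*M**2 + W = W + W*M**2)
(209 - 88) - 210*sqrt(((52 - 67) + C(3, 3)) + 25) = (209 - 88) - 210*sqrt(((52 - 67) + 3*(1 + 3**2)) + 25) = 121 - 210*sqrt((-15 + 3*(1 + 9)) + 25) = 121 - 210*sqrt((-15 + 3*10) + 25) = 121 - 210*sqrt((-15 + 30) + 25) = 121 - 210*sqrt(15 + 25) = 121 - 420*sqrt(10)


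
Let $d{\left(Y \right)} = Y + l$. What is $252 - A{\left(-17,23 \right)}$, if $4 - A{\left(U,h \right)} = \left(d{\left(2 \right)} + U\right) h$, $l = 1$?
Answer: $-74$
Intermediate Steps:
$d{\left(Y \right)} = 1 + Y$ ($d{\left(Y \right)} = Y + 1 = 1 + Y$)
$A{\left(U,h \right)} = 4 - h \left(3 + U\right)$ ($A{\left(U,h \right)} = 4 - \left(\left(1 + 2\right) + U\right) h = 4 - \left(3 + U\right) h = 4 - h \left(3 + U\right)$)
$252 - A{\left(-17,23 \right)} = 252 - \left(4 - 69 - \left(-17\right) 23\right) = 252 - \left(4 - 69 + 391\right) = 252 - 326 = -74$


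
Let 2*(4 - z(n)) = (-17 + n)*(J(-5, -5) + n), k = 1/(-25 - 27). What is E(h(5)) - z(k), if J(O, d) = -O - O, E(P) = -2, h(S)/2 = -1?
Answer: -491763/5408 ≈ -90.932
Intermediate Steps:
h(S) = -2 (h(S) = 2*(-1) = -2)
k = -1/52 (k = 1/(-52) = -1/52 ≈ -0.019231)
J(O, d) = -2*O
z(n) = 4 - (-17 + n)*(10 + n)/2 (z(n) = 4 - (-17 + n)*(-2*(-5) + n)/2 = 4 - (-17 + n)*(10 + n)/2)
E(h(5)) - z(k) = -2 - (89 - (-1/52)²/2 + (7/2)*(-1/52)) = -2 - (89 - ½*1/2704 - 7/104) = -2 - (89 - 1/5408 - 7/104) = -2 - 1*480947/5408 = -2 - 480947/5408 = -491763/5408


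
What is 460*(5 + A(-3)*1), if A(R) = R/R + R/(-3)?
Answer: 3220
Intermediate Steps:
A(R) = 1 - R/3 (A(R) = 1 + R*(-1/3) = 1 - R/3)
460*(5 + A(-3)*1) = 460*(5 + (1 - 1/3*(-3))*1) = 460*(5 + (1 + 1)*1) = 460*(5 + 2*1) = 460*(5 + 2) = 460*7 = 3220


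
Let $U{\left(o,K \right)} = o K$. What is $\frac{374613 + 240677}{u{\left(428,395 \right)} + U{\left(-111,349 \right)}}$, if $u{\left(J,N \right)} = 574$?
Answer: $- \frac{123058}{7633} \approx -16.122$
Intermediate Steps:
$U{\left(o,K \right)} = K o$
$\frac{374613 + 240677}{u{\left(428,395 \right)} + U{\left(-111,349 \right)}} = \frac{374613 + 240677}{574 + 349 \left(-111\right)} = \frac{615290}{574 - 38739} = \frac{615290}{-38165} = 615290 \left(- \frac{1}{38165}\right) = - \frac{123058}{7633}$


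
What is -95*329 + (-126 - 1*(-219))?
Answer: -31162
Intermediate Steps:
-95*329 + (-126 - 1*(-219)) = -31255 + (-126 + 219) = -31255 + 93 = -31162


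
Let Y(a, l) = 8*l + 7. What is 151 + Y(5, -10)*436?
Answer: -31677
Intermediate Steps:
Y(a, l) = 7 + 8*l
151 + Y(5, -10)*436 = 151 + (7 + 8*(-10))*436 = 151 + (7 - 80)*436 = 151 - 73*436 = 151 - 31828 = -31677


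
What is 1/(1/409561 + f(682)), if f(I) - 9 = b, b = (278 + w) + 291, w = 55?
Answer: 409561/259252114 ≈ 0.0015798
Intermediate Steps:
b = 624 (b = (278 + 55) + 291 = 333 + 291 = 624)
f(I) = 633 (f(I) = 9 + 624 = 633)
1/(1/409561 + f(682)) = 1/(1/409561 + 633) = 1/(259252114/409561) = 409561/259252114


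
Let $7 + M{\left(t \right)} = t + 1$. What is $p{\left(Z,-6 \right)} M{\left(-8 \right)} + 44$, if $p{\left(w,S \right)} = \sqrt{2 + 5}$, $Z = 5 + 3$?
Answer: $44 - 14 \sqrt{7} \approx 6.9595$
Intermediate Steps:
$Z = 8$
$p{\left(w,S \right)} = \sqrt{7}$
$M{\left(t \right)} = -6 + t$ ($M{\left(t \right)} = -7 + \left(t + 1\right) = -7 + \left(1 + t\right) = -6 + t$)
$p{\left(Z,-6 \right)} M{\left(-8 \right)} + 44 = \sqrt{7} \left(-6 - 8\right) + 44 = \sqrt{7} \left(-14\right) + 44 = - 14 \sqrt{7} + 44 = 44 - 14 \sqrt{7}$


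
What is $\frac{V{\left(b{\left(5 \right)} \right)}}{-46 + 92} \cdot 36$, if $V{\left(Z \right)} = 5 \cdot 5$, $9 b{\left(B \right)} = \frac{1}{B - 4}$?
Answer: $\frac{450}{23} \approx 19.565$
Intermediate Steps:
$b{\left(B \right)} = \frac{1}{9 \left(-4 + B\right)}$ ($b{\left(B \right)} = \frac{1}{9 \left(B - 4\right)} = \frac{1}{9 \left(-4 + B\right)}$)
$V{\left(Z \right)} = 25$
$\frac{V{\left(b{\left(5 \right)} \right)}}{-46 + 92} \cdot 36 = \frac{25}{-46 + 92} \cdot 36 = \frac{25}{46} \cdot 36 = \frac{450}{23}$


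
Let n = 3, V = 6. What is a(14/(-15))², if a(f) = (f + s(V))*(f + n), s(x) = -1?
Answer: 808201/50625 ≈ 15.964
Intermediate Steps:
a(f) = (-1 + f)*(3 + f) (a(f) = (f - 1)*(f + 3) = (-1 + f)*(3 + f))
a(14/(-15))² = (-3 + (14/(-15))² + 2*(14/(-15)))² = (-3 + (14*(-1/15))² + 2*(14*(-1/15)))² = (-3 + (-14/15)² + 2*(-14/15))² = (-3 + 196/225 - 28/15)² = (-899/225)² = 808201/50625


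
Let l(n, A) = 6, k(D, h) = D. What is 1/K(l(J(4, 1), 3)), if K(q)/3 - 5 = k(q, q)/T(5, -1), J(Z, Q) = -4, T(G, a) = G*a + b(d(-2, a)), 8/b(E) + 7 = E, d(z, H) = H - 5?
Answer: 73/861 ≈ 0.084785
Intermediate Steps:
d(z, H) = -5 + H
b(E) = 8/(-7 + E)
T(G, a) = 8/(-12 + a) + G*a (T(G, a) = G*a + 8/(-7 + (-5 + a)) = G*a + 8/(-12 + a) = 8/(-12 + a) + G*a)
K(q) = 15 - 39*q/73 (K(q) = 15 + 3*(q/(((8 + 5*(-1)*(-12 - 1))/(-12 - 1)))) = 15 + 3*(q/(((8 + 5*(-1)*(-13))/(-13)))) = 15 + 3*(q/((-(8 + 65)/13))) = 15 + 3*(q/((-1/13*73))) = 15 + 3*(q/(-73/13)) = 15 + 3*(q*(-13/73)) = 15 + 3*(-13*q/73) = 15 - 39*q/73)
1/K(l(J(4, 1), 3)) = 1/(15 - 39/73*6) = 1/(15 - 234/73) = 1/(861/73) = 73/861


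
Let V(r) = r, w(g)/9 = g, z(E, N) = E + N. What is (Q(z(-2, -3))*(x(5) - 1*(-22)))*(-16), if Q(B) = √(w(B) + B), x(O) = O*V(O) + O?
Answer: -4160*I*√2 ≈ -5883.1*I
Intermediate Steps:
w(g) = 9*g
x(O) = O + O² (x(O) = O*O + O = O² + O = O + O²)
Q(B) = √10*√B (Q(B) = √(9*B + B) = √(10*B) = √10*√B)
(Q(z(-2, -3))*(x(5) - 1*(-22)))*(-16) = ((√10*√(-2 - 3))*(5*(1 + 5) - 1*(-22)))*(-16) = ((√10*√(-5))*(5*6 + 22))*(-16) = ((√10*(I*√5))*(30 + 22))*(-16) = ((5*I*√2)*52)*(-16) = (260*I*√2)*(-16) = -4160*I*√2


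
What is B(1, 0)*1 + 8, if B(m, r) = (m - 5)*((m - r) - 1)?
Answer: 8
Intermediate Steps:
B(m, r) = (-5 + m)*(-1 + m - r)
B(1, 0)*1 + 8 = (5 + 1² - 6*1 + 5*0 - 1*1*0)*1 + 8 = (5 + 1 - 6 + 0 + 0)*1 + 8 = 0*1 + 8 = 0 + 8 = 8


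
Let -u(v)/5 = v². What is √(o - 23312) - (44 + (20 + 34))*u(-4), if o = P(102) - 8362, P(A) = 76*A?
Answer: 7840 + 3*I*√2658 ≈ 7840.0 + 154.67*I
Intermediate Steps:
u(v) = -5*v²
o = -610 (o = 76*102 - 8362 = 7752 - 8362 = -610)
√(o - 23312) - (44 + (20 + 34))*u(-4) = √(-610 - 23312) - (44 + (20 + 34))*(-5*(-4)²) = √(-23922) - (44 + 54)*(-5*16) = 3*I*√2658 - 98*(-80) = 3*I*√2658 - 1*(-7840) = 3*I*√2658 + 7840 = 7840 + 3*I*√2658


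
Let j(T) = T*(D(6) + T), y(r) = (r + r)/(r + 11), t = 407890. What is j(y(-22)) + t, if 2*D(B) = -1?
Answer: 407904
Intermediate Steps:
D(B) = -½ (D(B) = (½)*(-1) = -½)
y(r) = 2*r/(11 + r) (y(r) = (2*r)/(11 + r) = 2*r/(11 + r))
j(T) = T*(-½ + T)
j(y(-22)) + t = (2*(-22)/(11 - 22))*(-½ + 2*(-22)/(11 - 22)) + 407890 = (2*(-22)/(-11))*(-½ + 2*(-22)/(-11)) + 407890 = (2*(-22)*(-1/11))*(-½ + 2*(-22)*(-1/11)) + 407890 = 4*(-½ + 4) + 407890 = 4*(7/2) + 407890 = 14 + 407890 = 407904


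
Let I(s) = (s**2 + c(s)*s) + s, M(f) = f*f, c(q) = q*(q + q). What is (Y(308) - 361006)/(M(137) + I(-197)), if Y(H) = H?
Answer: 360698/15233365 ≈ 0.023678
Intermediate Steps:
c(q) = 2*q**2 (c(q) = q*(2*q) = 2*q**2)
M(f) = f**2
I(s) = s + s**2 + 2*s**3 (I(s) = (s**2 + (2*s**2)*s) + s = (s**2 + 2*s**3) + s = s + s**2 + 2*s**3)
(Y(308) - 361006)/(M(137) + I(-197)) = (308 - 361006)/(137**2 - 197*(1 - 197 + 2*(-197)**2)) = -360698/(18769 - 197*(1 - 197 + 2*38809)) = -360698/(18769 - 197*(1 - 197 + 77618)) = -360698/(18769 - 197*77422) = -360698/(18769 - 15252134) = -360698/(-15233365) = -360698*(-1/15233365) = 360698/15233365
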